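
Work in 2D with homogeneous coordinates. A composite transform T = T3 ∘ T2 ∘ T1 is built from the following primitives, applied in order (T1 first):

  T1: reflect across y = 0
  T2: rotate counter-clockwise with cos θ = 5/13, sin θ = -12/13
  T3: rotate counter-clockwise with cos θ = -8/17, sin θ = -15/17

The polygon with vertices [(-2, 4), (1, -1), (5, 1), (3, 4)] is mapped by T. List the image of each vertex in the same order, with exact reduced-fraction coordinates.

image vertices: (524/221, 838/221), (-241/221, -199/221), (-83/17, 25/17), (-576/221, 943/221)

T1 reflect across y = 0: (-2, 4) → (-2, -4); (1, -1) → (1, 1); (5, 1) → (5, -1); (3, 4) → (3, -4)
T2 rotate counter-clockwise with cos θ = 5/13, sin θ = -12/13: (-2, -4) → (-58/13, 4/13); (1, 1) → (17/13, -7/13); (5, -1) → (1, -5); (3, -4) → (-33/13, -56/13)
T3 rotate counter-clockwise with cos θ = -8/17, sin θ = -15/17: (-58/13, 4/13) → (524/221, 838/221); (17/13, -7/13) → (-241/221, -199/221); (1, -5) → (-83/17, 25/17); (-33/13, -56/13) → (-576/221, 943/221)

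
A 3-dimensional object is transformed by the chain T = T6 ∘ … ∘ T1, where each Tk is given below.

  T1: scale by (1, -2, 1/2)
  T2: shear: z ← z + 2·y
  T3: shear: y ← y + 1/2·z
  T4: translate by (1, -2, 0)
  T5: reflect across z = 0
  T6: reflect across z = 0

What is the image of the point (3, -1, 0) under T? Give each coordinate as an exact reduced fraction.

T(p) = (4, 2, 4)

T1 scale by (1, -2, 1/2): (3, -1, 0) → (3, 2, 0)
T2 shear: z ← z + 2·y: (3, 2, 0) → (3, 2, 4)
T3 shear: y ← y + 1/2·z: (3, 2, 4) → (3, 4, 4)
T4 translate by (1, -2, 0): (3, 4, 4) → (4, 2, 4)
T5 reflect across z = 0: (4, 2, 4) → (4, 2, -4)
T6 reflect across z = 0: (4, 2, -4) → (4, 2, 4)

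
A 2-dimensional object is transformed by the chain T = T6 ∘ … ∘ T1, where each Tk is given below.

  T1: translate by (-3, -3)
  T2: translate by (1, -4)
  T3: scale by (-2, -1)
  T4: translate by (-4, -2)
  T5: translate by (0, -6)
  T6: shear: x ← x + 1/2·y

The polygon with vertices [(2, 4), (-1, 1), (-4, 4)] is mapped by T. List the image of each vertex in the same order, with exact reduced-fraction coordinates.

image vertices: (-13/2, -5), (1, -2), (11/2, -5)

T1 translate by (-3, -3): (2, 4) → (-1, 1); (-1, 1) → (-4, -2); (-4, 4) → (-7, 1)
T2 translate by (1, -4): (-1, 1) → (0, -3); (-4, -2) → (-3, -6); (-7, 1) → (-6, -3)
T3 scale by (-2, -1): (0, -3) → (0, 3); (-3, -6) → (6, 6); (-6, -3) → (12, 3)
T4 translate by (-4, -2): (0, 3) → (-4, 1); (6, 6) → (2, 4); (12, 3) → (8, 1)
T5 translate by (0, -6): (-4, 1) → (-4, -5); (2, 4) → (2, -2); (8, 1) → (8, -5)
T6 shear: x ← x + 1/2·y: (-4, -5) → (-13/2, -5); (2, -2) → (1, -2); (8, -5) → (11/2, -5)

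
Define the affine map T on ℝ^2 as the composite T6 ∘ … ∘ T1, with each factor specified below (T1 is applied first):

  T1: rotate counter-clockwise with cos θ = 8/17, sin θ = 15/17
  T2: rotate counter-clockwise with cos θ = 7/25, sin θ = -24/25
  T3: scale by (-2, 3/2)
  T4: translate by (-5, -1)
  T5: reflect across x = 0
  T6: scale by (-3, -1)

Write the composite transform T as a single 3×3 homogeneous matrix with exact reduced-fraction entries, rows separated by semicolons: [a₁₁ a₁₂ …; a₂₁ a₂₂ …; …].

T1 = [8/17 -15/17 0; 15/17 8/17 0; 0 0 1]
T2·T1 = [416/425 87/425 0; -87/425 416/425 0; 0 0 1]
T3·…·T1 = [-832/425 -174/425 0; -261/850 624/425 0; 0 0 1]
T4·…·T1 = [-832/425 -174/425 -5; -261/850 624/425 -1; 0 0 1]
T5·…·T1 = [832/425 174/425 5; -261/850 624/425 -1; 0 0 1]
T6·…·T1 = [-2496/425 -522/425 -15; 261/850 -624/425 1; 0 0 1]

T = [-2496/425 -522/425 -15; 261/850 -624/425 1; 0 0 1]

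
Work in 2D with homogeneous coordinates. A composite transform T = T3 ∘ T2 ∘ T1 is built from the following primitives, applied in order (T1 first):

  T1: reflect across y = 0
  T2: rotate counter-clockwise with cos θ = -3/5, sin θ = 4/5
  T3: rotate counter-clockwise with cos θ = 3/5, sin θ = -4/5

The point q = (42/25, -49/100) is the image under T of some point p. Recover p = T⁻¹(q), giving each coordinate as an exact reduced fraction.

T1 = [1 0 0; 0 -1 0; 0 0 1]
T2·T1 = [-3/5 4/5 0; 4/5 3/5 0; 0 0 1]
T3·…·T1 = [7/25 24/25 0; 24/25 -7/25 0; 0 0 1]
det M = -1; M⁻¹ = [7/25 24/25 0; 24/25 -7/25 0; 0 0 1]
M⁻¹ · (42/25, -49/100)ᵀ = (0, 7/4)ᵀ

p = (0, 7/4)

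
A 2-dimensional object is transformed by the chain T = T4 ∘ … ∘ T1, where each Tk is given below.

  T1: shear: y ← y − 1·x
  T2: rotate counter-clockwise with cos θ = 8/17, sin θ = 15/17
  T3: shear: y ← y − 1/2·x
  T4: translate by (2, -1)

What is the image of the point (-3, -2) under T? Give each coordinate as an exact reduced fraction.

T1 shear: y ← y − 1·x: (-3, -2) → (-3, 1)
T2 rotate counter-clockwise with cos θ = 8/17, sin θ = 15/17: (-3, 1) → (-39/17, -37/17)
T3 shear: y ← y − 1/2·x: (-39/17, -37/17) → (-39/17, -35/34)
T4 translate by (2, -1): (-39/17, -35/34) → (-5/17, -69/34)

T(p) = (-5/17, -69/34)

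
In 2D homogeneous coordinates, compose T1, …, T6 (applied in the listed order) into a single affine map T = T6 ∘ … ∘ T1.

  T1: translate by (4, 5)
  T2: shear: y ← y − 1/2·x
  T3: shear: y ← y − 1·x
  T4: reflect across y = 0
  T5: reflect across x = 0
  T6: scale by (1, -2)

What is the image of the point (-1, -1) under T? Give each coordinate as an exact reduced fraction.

T1 translate by (4, 5): (-1, -1) → (3, 4)
T2 shear: y ← y − 1/2·x: (3, 4) → (3, 5/2)
T3 shear: y ← y − 1·x: (3, 5/2) → (3, -1/2)
T4 reflect across y = 0: (3, -1/2) → (3, 1/2)
T5 reflect across x = 0: (3, 1/2) → (-3, 1/2)
T6 scale by (1, -2): (-3, 1/2) → (-3, -1)

T(p) = (-3, -1)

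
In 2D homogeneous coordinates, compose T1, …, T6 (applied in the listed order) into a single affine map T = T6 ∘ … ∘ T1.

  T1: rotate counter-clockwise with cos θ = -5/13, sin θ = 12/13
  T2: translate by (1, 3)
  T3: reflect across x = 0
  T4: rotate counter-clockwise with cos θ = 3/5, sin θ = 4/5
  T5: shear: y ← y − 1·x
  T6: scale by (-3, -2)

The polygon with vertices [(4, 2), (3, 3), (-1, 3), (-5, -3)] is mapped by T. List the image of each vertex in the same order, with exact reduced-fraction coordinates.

T1 rotate counter-clockwise with cos θ = -5/13, sin θ = 12/13: (4, 2) → (-44/13, 38/13); (3, 3) → (-51/13, 21/13); (-1, 3) → (-31/13, -27/13); (-5, -3) → (61/13, -45/13)
T2 translate by (1, 3): (-44/13, 38/13) → (-31/13, 77/13); (-51/13, 21/13) → (-38/13, 60/13); (-31/13, -27/13) → (-18/13, 12/13); (61/13, -45/13) → (74/13, -6/13)
T3 reflect across x = 0: (-31/13, 77/13) → (31/13, 77/13); (-38/13, 60/13) → (38/13, 60/13); (-18/13, 12/13) → (18/13, 12/13); (74/13, -6/13) → (-74/13, -6/13)
T4 rotate counter-clockwise with cos θ = 3/5, sin θ = 4/5: (31/13, 77/13) → (-43/13, 71/13); (38/13, 60/13) → (-126/65, 332/65); (18/13, 12/13) → (6/65, 108/65); (-74/13, -6/13) → (-198/65, -314/65)
T5 shear: y ← y − 1·x: (-43/13, 71/13) → (-43/13, 114/13); (-126/65, 332/65) → (-126/65, 458/65); (6/65, 108/65) → (6/65, 102/65); (-198/65, -314/65) → (-198/65, -116/65)
T6 scale by (-3, -2): (-43/13, 114/13) → (129/13, -228/13); (-126/65, 458/65) → (378/65, -916/65); (6/65, 102/65) → (-18/65, -204/65); (-198/65, -116/65) → (594/65, 232/65)

image vertices: (129/13, -228/13), (378/65, -916/65), (-18/65, -204/65), (594/65, 232/65)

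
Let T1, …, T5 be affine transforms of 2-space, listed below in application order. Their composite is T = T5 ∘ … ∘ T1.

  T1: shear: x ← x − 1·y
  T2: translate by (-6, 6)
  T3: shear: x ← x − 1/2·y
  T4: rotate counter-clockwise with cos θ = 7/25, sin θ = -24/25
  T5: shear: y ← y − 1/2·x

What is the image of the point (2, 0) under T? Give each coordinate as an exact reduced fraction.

T(p) = (19/5, 13/2)

T1 shear: x ← x − 1·y: (2, 0) → (2, 0)
T2 translate by (-6, 6): (2, 0) → (-4, 6)
T3 shear: x ← x − 1/2·y: (-4, 6) → (-7, 6)
T4 rotate counter-clockwise with cos θ = 7/25, sin θ = -24/25: (-7, 6) → (19/5, 42/5)
T5 shear: y ← y − 1/2·x: (19/5, 42/5) → (19/5, 13/2)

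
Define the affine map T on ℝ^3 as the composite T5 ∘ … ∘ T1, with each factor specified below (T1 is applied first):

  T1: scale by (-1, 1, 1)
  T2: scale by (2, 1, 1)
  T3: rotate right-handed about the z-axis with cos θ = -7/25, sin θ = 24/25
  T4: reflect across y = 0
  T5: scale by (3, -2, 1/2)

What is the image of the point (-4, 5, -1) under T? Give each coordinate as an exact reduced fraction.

T1 scale by (-1, 1, 1): (-4, 5, -1) → (4, 5, -1)
T2 scale by (2, 1, 1): (4, 5, -1) → (8, 5, -1)
T3 rotate right-handed about the z-axis with cos θ = -7/25, sin θ = 24/25: (8, 5, -1) → (-176/25, 157/25, -1)
T4 reflect across y = 0: (-176/25, 157/25, -1) → (-176/25, -157/25, -1)
T5 scale by (3, -2, 1/2): (-176/25, -157/25, -1) → (-528/25, 314/25, -1/2)

T(p) = (-528/25, 314/25, -1/2)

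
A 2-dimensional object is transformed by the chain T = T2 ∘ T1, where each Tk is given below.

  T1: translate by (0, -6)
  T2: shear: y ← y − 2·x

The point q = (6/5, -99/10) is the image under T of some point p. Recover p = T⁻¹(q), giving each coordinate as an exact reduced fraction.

T1 = [1 0 0; 0 1 -6; 0 0 1]
T2·T1 = [1 0 0; -2 1 -6; 0 0 1]
det M = 1; M⁻¹ = [1 0 0; 2 1 6; 0 0 1]
M⁻¹ · (6/5, -99/10)ᵀ = (6/5, -3/2)ᵀ

p = (6/5, -3/2)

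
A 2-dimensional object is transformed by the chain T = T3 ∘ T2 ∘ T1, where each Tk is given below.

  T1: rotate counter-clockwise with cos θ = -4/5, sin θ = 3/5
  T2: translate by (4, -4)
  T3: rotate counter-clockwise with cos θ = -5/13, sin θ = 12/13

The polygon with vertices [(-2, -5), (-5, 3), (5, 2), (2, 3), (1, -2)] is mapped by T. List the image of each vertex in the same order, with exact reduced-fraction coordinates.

image vertices: (-11/5, 42/5), (409/65, 607/65), (186/65, -7/65), (297/65, 166/65), (-2/65, 309/65)

T1 rotate counter-clockwise with cos θ = -4/5, sin θ = 3/5: (-2, -5) → (23/5, 14/5); (-5, 3) → (11/5, -27/5); (5, 2) → (-26/5, 7/5); (2, 3) → (-17/5, -6/5); (1, -2) → (2/5, 11/5)
T2 translate by (4, -4): (23/5, 14/5) → (43/5, -6/5); (11/5, -27/5) → (31/5, -47/5); (-26/5, 7/5) → (-6/5, -13/5); (-17/5, -6/5) → (3/5, -26/5); (2/5, 11/5) → (22/5, -9/5)
T3 rotate counter-clockwise with cos θ = -5/13, sin θ = 12/13: (43/5, -6/5) → (-11/5, 42/5); (31/5, -47/5) → (409/65, 607/65); (-6/5, -13/5) → (186/65, -7/65); (3/5, -26/5) → (297/65, 166/65); (22/5, -9/5) → (-2/65, 309/65)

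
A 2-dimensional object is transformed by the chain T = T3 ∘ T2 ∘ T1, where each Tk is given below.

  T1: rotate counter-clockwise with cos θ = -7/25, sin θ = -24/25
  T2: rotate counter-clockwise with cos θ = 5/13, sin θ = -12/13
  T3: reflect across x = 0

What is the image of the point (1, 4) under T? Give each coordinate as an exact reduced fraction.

T1 rotate counter-clockwise with cos θ = -7/25, sin θ = -24/25: (1, 4) → (89/25, -52/25)
T2 rotate counter-clockwise with cos θ = 5/13, sin θ = -12/13: (89/25, -52/25) → (-179/325, -1328/325)
T3 reflect across x = 0: (-179/325, -1328/325) → (179/325, -1328/325)

T(p) = (179/325, -1328/325)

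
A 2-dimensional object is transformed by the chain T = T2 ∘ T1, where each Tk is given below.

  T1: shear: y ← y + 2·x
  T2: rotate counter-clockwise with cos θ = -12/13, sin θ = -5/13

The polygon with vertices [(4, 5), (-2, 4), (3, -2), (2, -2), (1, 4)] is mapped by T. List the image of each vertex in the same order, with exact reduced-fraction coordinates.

T1 shear: y ← y + 2·x: (4, 5) → (4, 13); (-2, 4) → (-2, 0); (3, -2) → (3, 4); (2, -2) → (2, 2); (1, 4) → (1, 6)
T2 rotate counter-clockwise with cos θ = -12/13, sin θ = -5/13: (4, 13) → (17/13, -176/13); (-2, 0) → (24/13, 10/13); (3, 4) → (-16/13, -63/13); (2, 2) → (-14/13, -34/13); (1, 6) → (18/13, -77/13)

image vertices: (17/13, -176/13), (24/13, 10/13), (-16/13, -63/13), (-14/13, -34/13), (18/13, -77/13)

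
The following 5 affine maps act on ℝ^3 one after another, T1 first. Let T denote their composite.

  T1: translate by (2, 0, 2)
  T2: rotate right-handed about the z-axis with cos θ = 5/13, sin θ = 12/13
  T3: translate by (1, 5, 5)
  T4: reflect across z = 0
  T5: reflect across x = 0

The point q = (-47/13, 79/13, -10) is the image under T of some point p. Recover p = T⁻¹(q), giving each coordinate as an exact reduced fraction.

p = (0, -2, 3)

T1 = [1 0 0 2; 0 1 0 0; 0 0 1 2; 0 0 0 1]
T2·T1 = [5/13 -12/13 0 10/13; 12/13 5/13 0 24/13; 0 0 1 2; 0 0 0 1]
T3·…·T1 = [5/13 -12/13 0 23/13; 12/13 5/13 0 89/13; 0 0 1 7; 0 0 0 1]
T4·…·T1 = [5/13 -12/13 0 23/13; 12/13 5/13 0 89/13; 0 0 -1 -7; 0 0 0 1]
T5·…·T1 = [-5/13 12/13 0 -23/13; 12/13 5/13 0 89/13; 0 0 -1 -7; 0 0 0 1]
det M = 1; M⁻¹ = [-5/13 12/13 0 -7; 12/13 5/13 0 -1; 0 0 -1 -7; 0 0 0 1]
M⁻¹ · (-47/13, 79/13, -10)ᵀ = (0, -2, 3)ᵀ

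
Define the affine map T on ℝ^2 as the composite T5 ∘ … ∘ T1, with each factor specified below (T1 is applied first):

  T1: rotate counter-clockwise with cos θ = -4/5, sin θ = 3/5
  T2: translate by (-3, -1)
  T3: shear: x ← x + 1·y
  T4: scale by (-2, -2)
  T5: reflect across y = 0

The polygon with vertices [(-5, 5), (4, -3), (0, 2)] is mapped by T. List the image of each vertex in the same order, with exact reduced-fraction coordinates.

image vertices: (20, -16), (6/5, 38/5), (68/5, -26/5)

T1 rotate counter-clockwise with cos θ = -4/5, sin θ = 3/5: (-5, 5) → (1, -7); (4, -3) → (-7/5, 24/5); (0, 2) → (-6/5, -8/5)
T2 translate by (-3, -1): (1, -7) → (-2, -8); (-7/5, 24/5) → (-22/5, 19/5); (-6/5, -8/5) → (-21/5, -13/5)
T3 shear: x ← x + 1·y: (-2, -8) → (-10, -8); (-22/5, 19/5) → (-3/5, 19/5); (-21/5, -13/5) → (-34/5, -13/5)
T4 scale by (-2, -2): (-10, -8) → (20, 16); (-3/5, 19/5) → (6/5, -38/5); (-34/5, -13/5) → (68/5, 26/5)
T5 reflect across y = 0: (20, 16) → (20, -16); (6/5, -38/5) → (6/5, 38/5); (68/5, 26/5) → (68/5, -26/5)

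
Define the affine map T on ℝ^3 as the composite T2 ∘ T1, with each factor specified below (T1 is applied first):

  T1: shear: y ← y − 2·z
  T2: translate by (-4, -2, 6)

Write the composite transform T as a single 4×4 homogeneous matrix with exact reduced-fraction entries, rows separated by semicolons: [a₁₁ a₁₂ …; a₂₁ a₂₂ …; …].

T1 = [1 0 0 0; 0 1 -2 0; 0 0 1 0; 0 0 0 1]
T2·T1 = [1 0 0 -4; 0 1 -2 -2; 0 0 1 6; 0 0 0 1]

T = [1 0 0 -4; 0 1 -2 -2; 0 0 1 6; 0 0 0 1]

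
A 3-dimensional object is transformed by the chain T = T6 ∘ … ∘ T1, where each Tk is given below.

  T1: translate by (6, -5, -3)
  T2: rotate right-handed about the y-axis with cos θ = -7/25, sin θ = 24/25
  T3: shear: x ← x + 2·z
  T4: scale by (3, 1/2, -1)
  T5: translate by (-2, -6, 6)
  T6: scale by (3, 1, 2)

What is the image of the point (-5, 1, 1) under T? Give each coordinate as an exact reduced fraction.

T(p) = (-33, -8, 64/5)

T1 translate by (6, -5, -3): (-5, 1, 1) → (1, -4, -2)
T2 rotate right-handed about the y-axis with cos θ = -7/25, sin θ = 24/25: (1, -4, -2) → (-11/5, -4, -2/5)
T3 shear: x ← x + 2·z: (-11/5, -4, -2/5) → (-3, -4, -2/5)
T4 scale by (3, 1/2, -1): (-3, -4, -2/5) → (-9, -2, 2/5)
T5 translate by (-2, -6, 6): (-9, -2, 2/5) → (-11, -8, 32/5)
T6 scale by (3, 1, 2): (-11, -8, 32/5) → (-33, -8, 64/5)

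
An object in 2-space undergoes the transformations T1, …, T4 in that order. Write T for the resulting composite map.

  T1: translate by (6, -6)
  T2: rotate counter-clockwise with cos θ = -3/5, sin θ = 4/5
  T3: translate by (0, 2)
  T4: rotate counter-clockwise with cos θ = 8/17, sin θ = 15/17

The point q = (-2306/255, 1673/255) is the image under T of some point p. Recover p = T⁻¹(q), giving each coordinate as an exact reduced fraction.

p = (1/3, -2/3)

T1 = [1 0 6; 0 1 -6; 0 0 1]
T2·T1 = [-3/5 -4/5 6/5; 4/5 -3/5 42/5; 0 0 1]
T3·…·T1 = [-3/5 -4/5 6/5; 4/5 -3/5 52/5; 0 0 1]
T4·…·T1 = [-84/85 13/85 -732/85; -13/85 -84/85 506/85; 0 0 1]
det M = 1; M⁻¹ = [-84/85 -13/85 -38/5; 13/85 -84/85 36/5; 0 0 1]
M⁻¹ · (-2306/255, 1673/255)ᵀ = (1/3, -2/3)ᵀ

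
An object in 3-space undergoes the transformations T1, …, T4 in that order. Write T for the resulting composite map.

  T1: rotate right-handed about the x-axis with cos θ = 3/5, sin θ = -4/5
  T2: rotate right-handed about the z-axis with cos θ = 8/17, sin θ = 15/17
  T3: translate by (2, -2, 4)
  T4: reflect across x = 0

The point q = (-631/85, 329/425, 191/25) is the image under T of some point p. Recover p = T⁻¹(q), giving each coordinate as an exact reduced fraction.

p = (5, -5, -3/5)

T1 = [1 0 0 0; 0 3/5 4/5 0; 0 -4/5 3/5 0; 0 0 0 1]
T2·T1 = [8/17 -9/17 -12/17 0; 15/17 24/85 32/85 0; 0 -4/5 3/5 0; 0 0 0 1]
T3·…·T1 = [8/17 -9/17 -12/17 2; 15/17 24/85 32/85 -2; 0 -4/5 3/5 4; 0 0 0 1]
T4·…·T1 = [-8/17 9/17 12/17 -2; 15/17 24/85 32/85 -2; 0 -4/5 3/5 4; 0 0 0 1]
det M = -1; M⁻¹ = [-8/17 15/17 0 14/17; 9/17 24/85 -4/5 82/17; 12/17 32/85 3/5 -4/17; 0 0 0 1]
M⁻¹ · (-631/85, 329/425, 191/25)ᵀ = (5, -5, -3/5)ᵀ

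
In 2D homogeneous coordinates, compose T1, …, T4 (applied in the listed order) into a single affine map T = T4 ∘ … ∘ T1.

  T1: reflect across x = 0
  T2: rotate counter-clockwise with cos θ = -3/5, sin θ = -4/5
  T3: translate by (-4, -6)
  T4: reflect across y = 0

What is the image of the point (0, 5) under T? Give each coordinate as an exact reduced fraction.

T1 reflect across x = 0: (0, 5) → (0, 5)
T2 rotate counter-clockwise with cos θ = -3/5, sin θ = -4/5: (0, 5) → (4, -3)
T3 translate by (-4, -6): (4, -3) → (0, -9)
T4 reflect across y = 0: (0, -9) → (0, 9)

T(p) = (0, 9)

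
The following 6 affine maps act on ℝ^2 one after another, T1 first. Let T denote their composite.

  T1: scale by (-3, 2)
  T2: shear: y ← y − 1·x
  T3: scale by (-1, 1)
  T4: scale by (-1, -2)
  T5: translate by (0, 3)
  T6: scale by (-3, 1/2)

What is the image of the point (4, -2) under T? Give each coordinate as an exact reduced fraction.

T(p) = (36, -13/2)

T1 scale by (-3, 2): (4, -2) → (-12, -4)
T2 shear: y ← y − 1·x: (-12, -4) → (-12, 8)
T3 scale by (-1, 1): (-12, 8) → (12, 8)
T4 scale by (-1, -2): (12, 8) → (-12, -16)
T5 translate by (0, 3): (-12, -16) → (-12, -13)
T6 scale by (-3, 1/2): (-12, -13) → (36, -13/2)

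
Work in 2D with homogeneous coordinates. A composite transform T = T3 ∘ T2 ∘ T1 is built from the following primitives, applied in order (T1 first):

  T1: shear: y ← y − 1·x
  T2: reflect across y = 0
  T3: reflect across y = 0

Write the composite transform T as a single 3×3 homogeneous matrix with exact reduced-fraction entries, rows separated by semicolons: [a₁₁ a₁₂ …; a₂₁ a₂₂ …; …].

T1 = [1 0 0; -1 1 0; 0 0 1]
T2·T1 = [1 0 0; 1 -1 0; 0 0 1]
T3·…·T1 = [1 0 0; -1 1 0; 0 0 1]

T = [1 0 0; -1 1 0; 0 0 1]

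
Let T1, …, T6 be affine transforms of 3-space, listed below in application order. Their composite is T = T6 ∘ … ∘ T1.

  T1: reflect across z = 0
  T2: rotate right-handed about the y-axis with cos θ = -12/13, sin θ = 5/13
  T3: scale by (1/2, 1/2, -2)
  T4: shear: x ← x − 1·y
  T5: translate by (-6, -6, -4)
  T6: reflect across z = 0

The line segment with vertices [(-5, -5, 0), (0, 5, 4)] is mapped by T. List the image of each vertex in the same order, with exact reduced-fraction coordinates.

T1 reflect across z = 0: (-5, -5, 0) → (-5, -5, 0); (0, 5, 4) → (0, 5, -4)
T2 rotate right-handed about the y-axis with cos θ = -12/13, sin θ = 5/13: (-5, -5, 0) → (60/13, -5, 25/13); (0, 5, -4) → (-20/13, 5, 48/13)
T3 scale by (1/2, 1/2, -2): (60/13, -5, 25/13) → (30/13, -5/2, -50/13); (-20/13, 5, 48/13) → (-10/13, 5/2, -96/13)
T4 shear: x ← x − 1·y: (30/13, -5/2, -50/13) → (125/26, -5/2, -50/13); (-10/13, 5/2, -96/13) → (-85/26, 5/2, -96/13)
T5 translate by (-6, -6, -4): (125/26, -5/2, -50/13) → (-31/26, -17/2, -102/13); (-85/26, 5/2, -96/13) → (-241/26, -7/2, -148/13)
T6 reflect across z = 0: (-31/26, -17/2, -102/13) → (-31/26, -17/2, 102/13); (-241/26, -7/2, -148/13) → (-241/26, -7/2, 148/13)

image vertices: (-31/26, -17/2, 102/13), (-241/26, -7/2, 148/13)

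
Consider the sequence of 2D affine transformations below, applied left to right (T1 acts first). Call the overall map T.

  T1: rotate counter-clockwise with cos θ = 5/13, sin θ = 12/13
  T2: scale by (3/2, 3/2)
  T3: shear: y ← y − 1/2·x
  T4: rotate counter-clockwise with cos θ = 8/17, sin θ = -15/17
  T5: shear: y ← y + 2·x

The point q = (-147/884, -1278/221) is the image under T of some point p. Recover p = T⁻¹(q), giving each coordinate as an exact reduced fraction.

p = (1, -3)

T1 = [5/13 -12/13 0; 12/13 5/13 0; 0 0 1]
T2·T1 = [15/26 -18/13 0; 18/13 15/26 0; 0 0 1]
T3·…·T1 = [15/26 -18/13 0; 57/52 33/26 0; 0 0 1]
T4·…·T1 = [1095/884 207/442 0; 3/442 402/221 0; 0 0 1]
T5·…·T1 = [1095/884 207/442 0; 549/221 609/221 0; 0 0 1]
det M = 9/4; M⁻¹ = [812/663 -46/221 0; -244/221 365/663 0; 0 0 1]
M⁻¹ · (-147/884, -1278/221)ᵀ = (1, -3)ᵀ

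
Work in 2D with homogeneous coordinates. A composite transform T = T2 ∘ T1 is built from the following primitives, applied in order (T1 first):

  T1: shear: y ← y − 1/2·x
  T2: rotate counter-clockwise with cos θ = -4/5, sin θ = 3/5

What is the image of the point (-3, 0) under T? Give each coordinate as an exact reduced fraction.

T(p) = (3/2, -3)

T1 shear: y ← y − 1/2·x: (-3, 0) → (-3, 3/2)
T2 rotate counter-clockwise with cos θ = -4/5, sin θ = 3/5: (-3, 3/2) → (3/2, -3)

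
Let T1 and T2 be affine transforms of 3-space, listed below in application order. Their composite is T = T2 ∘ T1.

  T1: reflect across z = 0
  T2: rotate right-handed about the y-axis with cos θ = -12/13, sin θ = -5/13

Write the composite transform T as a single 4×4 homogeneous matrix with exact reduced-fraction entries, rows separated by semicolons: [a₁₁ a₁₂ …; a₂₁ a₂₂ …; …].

T1 = [1 0 0 0; 0 1 0 0; 0 0 -1 0; 0 0 0 1]
T2·T1 = [-12/13 0 5/13 0; 0 1 0 0; 5/13 0 12/13 0; 0 0 0 1]

T = [-12/13 0 5/13 0; 0 1 0 0; 5/13 0 12/13 0; 0 0 0 1]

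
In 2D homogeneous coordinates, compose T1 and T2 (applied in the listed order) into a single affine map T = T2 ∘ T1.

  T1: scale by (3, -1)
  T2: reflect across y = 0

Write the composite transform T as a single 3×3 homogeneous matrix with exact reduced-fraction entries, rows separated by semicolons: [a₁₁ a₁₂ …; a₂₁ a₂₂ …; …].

T1 = [3 0 0; 0 -1 0; 0 0 1]
T2·T1 = [3 0 0; 0 1 0; 0 0 1]

T = [3 0 0; 0 1 0; 0 0 1]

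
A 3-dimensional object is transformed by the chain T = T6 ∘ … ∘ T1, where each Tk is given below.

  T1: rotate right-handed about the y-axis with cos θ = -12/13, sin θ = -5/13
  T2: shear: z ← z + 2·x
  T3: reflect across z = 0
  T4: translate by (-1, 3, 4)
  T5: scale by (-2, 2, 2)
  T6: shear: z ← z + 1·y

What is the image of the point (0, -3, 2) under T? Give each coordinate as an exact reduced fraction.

T1 rotate right-handed about the y-axis with cos θ = -12/13, sin θ = -5/13: (0, -3, 2) → (-10/13, -3, -24/13)
T2 shear: z ← z + 2·x: (-10/13, -3, -24/13) → (-10/13, -3, -44/13)
T3 reflect across z = 0: (-10/13, -3, -44/13) → (-10/13, -3, 44/13)
T4 translate by (-1, 3, 4): (-10/13, -3, 44/13) → (-23/13, 0, 96/13)
T5 scale by (-2, 2, 2): (-23/13, 0, 96/13) → (46/13, 0, 192/13)
T6 shear: z ← z + 1·y: (46/13, 0, 192/13) → (46/13, 0, 192/13)

T(p) = (46/13, 0, 192/13)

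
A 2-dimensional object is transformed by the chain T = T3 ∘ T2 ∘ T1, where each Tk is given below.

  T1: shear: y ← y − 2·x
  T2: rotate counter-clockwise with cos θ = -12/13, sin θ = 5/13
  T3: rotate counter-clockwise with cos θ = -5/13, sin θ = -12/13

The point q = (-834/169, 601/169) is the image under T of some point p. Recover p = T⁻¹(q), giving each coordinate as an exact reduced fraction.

T1 = [1 0 0; -2 1 0; 0 0 1]
T2·T1 = [-2/13 -5/13 0; 29/13 -12/13 0; 0 0 1]
T3·…·T1 = [358/169 -119/169 0; -121/169 120/169 0; 0 0 1]
det M = 1; M⁻¹ = [120/169 119/169 0; 121/169 358/169 0; 0 0 1]
M⁻¹ · (-834/169, 601/169)ᵀ = (-1, 4)ᵀ

p = (-1, 4)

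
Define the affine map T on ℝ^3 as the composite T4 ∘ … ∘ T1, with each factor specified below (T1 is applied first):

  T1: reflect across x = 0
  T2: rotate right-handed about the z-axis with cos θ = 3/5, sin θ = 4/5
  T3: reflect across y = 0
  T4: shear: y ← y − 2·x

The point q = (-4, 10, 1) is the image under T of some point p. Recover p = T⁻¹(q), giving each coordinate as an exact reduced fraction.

T1 = [-1 0 0 0; 0 1 0 0; 0 0 1 0; 0 0 0 1]
T2·T1 = [-3/5 -4/5 0 0; -4/5 3/5 0 0; 0 0 1 0; 0 0 0 1]
T3·…·T1 = [-3/5 -4/5 0 0; 4/5 -3/5 0 0; 0 0 1 0; 0 0 0 1]
T4·…·T1 = [-3/5 -4/5 0 0; 2 1 0 0; 0 0 1 0; 0 0 0 1]
det M = 1; M⁻¹ = [1 4/5 0 0; -2 -3/5 0 0; 0 0 1 0; 0 0 0 1]
M⁻¹ · (-4, 10, 1)ᵀ = (4, 2, 1)ᵀ

p = (4, 2, 1)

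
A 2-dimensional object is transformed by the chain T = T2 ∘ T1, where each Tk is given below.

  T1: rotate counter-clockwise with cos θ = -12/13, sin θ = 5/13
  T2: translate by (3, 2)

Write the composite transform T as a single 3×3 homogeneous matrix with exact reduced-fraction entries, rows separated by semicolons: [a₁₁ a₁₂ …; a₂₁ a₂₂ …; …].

T1 = [-12/13 -5/13 0; 5/13 -12/13 0; 0 0 1]
T2·T1 = [-12/13 -5/13 3; 5/13 -12/13 2; 0 0 1]

T = [-12/13 -5/13 3; 5/13 -12/13 2; 0 0 1]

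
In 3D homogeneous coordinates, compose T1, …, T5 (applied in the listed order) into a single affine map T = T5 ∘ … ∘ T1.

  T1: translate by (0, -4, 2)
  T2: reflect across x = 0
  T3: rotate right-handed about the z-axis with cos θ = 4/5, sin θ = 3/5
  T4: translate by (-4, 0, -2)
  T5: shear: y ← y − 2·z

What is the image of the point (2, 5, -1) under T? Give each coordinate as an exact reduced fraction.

T1 translate by (0, -4, 2): (2, 5, -1) → (2, 1, 1)
T2 reflect across x = 0: (2, 1, 1) → (-2, 1, 1)
T3 rotate right-handed about the z-axis with cos θ = 4/5, sin θ = 3/5: (-2, 1, 1) → (-11/5, -2/5, 1)
T4 translate by (-4, 0, -2): (-11/5, -2/5, 1) → (-31/5, -2/5, -1)
T5 shear: y ← y − 2·z: (-31/5, -2/5, -1) → (-31/5, 8/5, -1)

T(p) = (-31/5, 8/5, -1)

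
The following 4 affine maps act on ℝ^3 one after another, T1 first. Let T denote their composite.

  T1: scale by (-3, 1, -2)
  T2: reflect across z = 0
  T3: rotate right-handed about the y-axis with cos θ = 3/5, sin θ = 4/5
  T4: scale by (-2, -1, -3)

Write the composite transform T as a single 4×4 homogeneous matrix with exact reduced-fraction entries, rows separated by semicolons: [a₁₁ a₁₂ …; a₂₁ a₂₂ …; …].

T = [18/5 0 -16/5 0; 0 -1 0 0; -36/5 0 -18/5 0; 0 0 0 1]

T1 = [-3 0 0 0; 0 1 0 0; 0 0 -2 0; 0 0 0 1]
T2·T1 = [-3 0 0 0; 0 1 0 0; 0 0 2 0; 0 0 0 1]
T3·…·T1 = [-9/5 0 8/5 0; 0 1 0 0; 12/5 0 6/5 0; 0 0 0 1]
T4·…·T1 = [18/5 0 -16/5 0; 0 -1 0 0; -36/5 0 -18/5 0; 0 0 0 1]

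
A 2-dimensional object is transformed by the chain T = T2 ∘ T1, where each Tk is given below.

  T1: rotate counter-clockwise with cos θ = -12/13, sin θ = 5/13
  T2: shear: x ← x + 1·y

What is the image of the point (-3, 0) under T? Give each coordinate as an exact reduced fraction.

T1 rotate counter-clockwise with cos θ = -12/13, sin θ = 5/13: (-3, 0) → (36/13, -15/13)
T2 shear: x ← x + 1·y: (36/13, -15/13) → (21/13, -15/13)

T(p) = (21/13, -15/13)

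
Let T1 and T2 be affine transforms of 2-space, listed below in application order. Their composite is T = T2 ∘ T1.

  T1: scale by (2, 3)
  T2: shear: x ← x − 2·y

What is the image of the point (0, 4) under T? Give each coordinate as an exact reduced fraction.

T(p) = (-24, 12)

T1 scale by (2, 3): (0, 4) → (0, 12)
T2 shear: x ← x − 2·y: (0, 12) → (-24, 12)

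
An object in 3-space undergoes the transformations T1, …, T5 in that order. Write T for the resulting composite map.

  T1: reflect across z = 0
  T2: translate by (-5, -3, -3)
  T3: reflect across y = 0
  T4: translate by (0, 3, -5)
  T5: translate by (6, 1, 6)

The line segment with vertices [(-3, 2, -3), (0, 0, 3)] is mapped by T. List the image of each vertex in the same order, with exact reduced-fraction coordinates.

image vertices: (-2, 5, 1), (1, 7, -5)

T1 reflect across z = 0: (-3, 2, -3) → (-3, 2, 3); (0, 0, 3) → (0, 0, -3)
T2 translate by (-5, -3, -3): (-3, 2, 3) → (-8, -1, 0); (0, 0, -3) → (-5, -3, -6)
T3 reflect across y = 0: (-8, -1, 0) → (-8, 1, 0); (-5, -3, -6) → (-5, 3, -6)
T4 translate by (0, 3, -5): (-8, 1, 0) → (-8, 4, -5); (-5, 3, -6) → (-5, 6, -11)
T5 translate by (6, 1, 6): (-8, 4, -5) → (-2, 5, 1); (-5, 6, -11) → (1, 7, -5)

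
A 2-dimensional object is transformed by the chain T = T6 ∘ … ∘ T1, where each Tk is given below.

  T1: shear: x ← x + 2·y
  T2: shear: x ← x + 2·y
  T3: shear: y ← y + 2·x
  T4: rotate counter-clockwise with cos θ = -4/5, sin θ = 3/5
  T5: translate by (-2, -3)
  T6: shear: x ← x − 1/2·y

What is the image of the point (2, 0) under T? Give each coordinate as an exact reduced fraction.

T1 shear: x ← x + 2·y: (2, 0) → (2, 0)
T2 shear: x ← x + 2·y: (2, 0) → (2, 0)
T3 shear: y ← y + 2·x: (2, 0) → (2, 4)
T4 rotate counter-clockwise with cos θ = -4/5, sin θ = 3/5: (2, 4) → (-4, -2)
T5 translate by (-2, -3): (-4, -2) → (-6, -5)
T6 shear: x ← x − 1/2·y: (-6, -5) → (-7/2, -5)

T(p) = (-7/2, -5)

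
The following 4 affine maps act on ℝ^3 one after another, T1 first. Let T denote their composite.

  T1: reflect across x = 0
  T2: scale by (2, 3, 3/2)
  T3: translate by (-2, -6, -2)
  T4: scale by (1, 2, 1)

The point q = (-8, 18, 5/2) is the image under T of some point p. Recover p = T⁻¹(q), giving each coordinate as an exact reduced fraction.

p = (3, 5, 3)

T1 = [-1 0 0 0; 0 1 0 0; 0 0 1 0; 0 0 0 1]
T2·T1 = [-2 0 0 0; 0 3 0 0; 0 0 3/2 0; 0 0 0 1]
T3·…·T1 = [-2 0 0 -2; 0 3 0 -6; 0 0 3/2 -2; 0 0 0 1]
T4·…·T1 = [-2 0 0 -2; 0 6 0 -12; 0 0 3/2 -2; 0 0 0 1]
det M = -18; M⁻¹ = [-1/2 0 0 -1; 0 1/6 0 2; 0 0 2/3 4/3; 0 0 0 1]
M⁻¹ · (-8, 18, 5/2)ᵀ = (3, 5, 3)ᵀ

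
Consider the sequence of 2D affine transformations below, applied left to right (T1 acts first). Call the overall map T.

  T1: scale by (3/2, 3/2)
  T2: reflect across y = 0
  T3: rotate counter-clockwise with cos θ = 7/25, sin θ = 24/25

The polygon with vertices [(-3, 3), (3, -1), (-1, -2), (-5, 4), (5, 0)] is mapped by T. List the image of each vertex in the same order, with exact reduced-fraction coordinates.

image vertices: (153/50, -279/50), (-9/50, 237/50), (-33/10, -3/5), (183/50, -222/25), (21/10, 36/5)

T1 scale by (3/2, 3/2): (-3, 3) → (-9/2, 9/2); (3, -1) → (9/2, -3/2); (-1, -2) → (-3/2, -3); (-5, 4) → (-15/2, 6); (5, 0) → (15/2, 0)
T2 reflect across y = 0: (-9/2, 9/2) → (-9/2, -9/2); (9/2, -3/2) → (9/2, 3/2); (-3/2, -3) → (-3/2, 3); (-15/2, 6) → (-15/2, -6); (15/2, 0) → (15/2, 0)
T3 rotate counter-clockwise with cos θ = 7/25, sin θ = 24/25: (-9/2, -9/2) → (153/50, -279/50); (9/2, 3/2) → (-9/50, 237/50); (-3/2, 3) → (-33/10, -3/5); (-15/2, -6) → (183/50, -222/25); (15/2, 0) → (21/10, 36/5)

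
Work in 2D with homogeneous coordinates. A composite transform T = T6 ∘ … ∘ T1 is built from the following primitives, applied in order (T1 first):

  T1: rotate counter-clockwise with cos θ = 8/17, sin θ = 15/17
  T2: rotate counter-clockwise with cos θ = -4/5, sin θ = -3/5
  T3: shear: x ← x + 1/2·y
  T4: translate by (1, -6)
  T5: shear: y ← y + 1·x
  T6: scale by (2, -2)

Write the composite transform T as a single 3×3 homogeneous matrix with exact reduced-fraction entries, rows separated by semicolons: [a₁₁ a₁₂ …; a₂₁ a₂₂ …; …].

T1 = [8/17 -15/17 0; 15/17 8/17 0; 0 0 1]
T2·T1 = [13/85 84/85 0; -84/85 13/85 0; 0 0 1]
T3·…·T1 = [-29/85 181/170 0; -84/85 13/85 0; 0 0 1]
T4·…·T1 = [-29/85 181/170 1; -84/85 13/85 -6; 0 0 1]
T5·…·T1 = [-29/85 181/170 1; -113/85 207/170 -5; 0 0 1]
T6·…·T1 = [-58/85 181/85 2; 226/85 -207/85 10; 0 0 1]

T = [-58/85 181/85 2; 226/85 -207/85 10; 0 0 1]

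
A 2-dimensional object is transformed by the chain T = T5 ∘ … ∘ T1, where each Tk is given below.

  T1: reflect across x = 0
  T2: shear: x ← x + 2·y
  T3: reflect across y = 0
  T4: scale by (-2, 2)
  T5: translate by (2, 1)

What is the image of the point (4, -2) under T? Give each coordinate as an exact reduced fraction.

T1 reflect across x = 0: (4, -2) → (-4, -2)
T2 shear: x ← x + 2·y: (-4, -2) → (-8, -2)
T3 reflect across y = 0: (-8, -2) → (-8, 2)
T4 scale by (-2, 2): (-8, 2) → (16, 4)
T5 translate by (2, 1): (16, 4) → (18, 5)

T(p) = (18, 5)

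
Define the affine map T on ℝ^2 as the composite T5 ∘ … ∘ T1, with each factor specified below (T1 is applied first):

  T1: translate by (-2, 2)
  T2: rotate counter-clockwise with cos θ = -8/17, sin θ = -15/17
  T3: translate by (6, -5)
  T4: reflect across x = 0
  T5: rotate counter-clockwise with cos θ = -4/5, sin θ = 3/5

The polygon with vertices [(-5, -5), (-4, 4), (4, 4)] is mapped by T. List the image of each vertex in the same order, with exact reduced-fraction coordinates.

T1 translate by (-2, 2): (-5, -5) → (-7, -3); (-4, 4) → (-6, 6); (4, 4) → (2, 6)
T2 rotate counter-clockwise with cos θ = -8/17, sin θ = -15/17: (-7, -3) → (11/17, 129/17); (-6, 6) → (138/17, 42/17); (2, 6) → (74/17, -78/17)
T3 translate by (6, -5): (11/17, 129/17) → (113/17, 44/17); (138/17, 42/17) → (240/17, -43/17); (74/17, -78/17) → (176/17, -163/17)
T4 reflect across x = 0: (113/17, 44/17) → (-113/17, 44/17); (240/17, -43/17) → (-240/17, -43/17); (176/17, -163/17) → (-176/17, -163/17)
T5 rotate counter-clockwise with cos θ = -4/5, sin θ = 3/5: (-113/17, 44/17) → (64/17, -103/17); (-240/17, -43/17) → (1089/85, -548/85); (-176/17, -163/17) → (1193/85, 124/85)

image vertices: (64/17, -103/17), (1089/85, -548/85), (1193/85, 124/85)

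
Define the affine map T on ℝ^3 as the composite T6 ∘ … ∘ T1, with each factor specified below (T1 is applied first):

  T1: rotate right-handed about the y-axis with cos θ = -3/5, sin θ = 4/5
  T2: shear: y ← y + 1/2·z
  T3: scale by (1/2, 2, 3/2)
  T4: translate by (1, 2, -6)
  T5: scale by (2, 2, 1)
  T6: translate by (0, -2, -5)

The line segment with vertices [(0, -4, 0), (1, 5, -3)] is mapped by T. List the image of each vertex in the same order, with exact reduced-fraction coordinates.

image vertices: (2, -14, -11), (-1, 24, -19/2)

T1 rotate right-handed about the y-axis with cos θ = -3/5, sin θ = 4/5: (0, -4, 0) → (0, -4, 0); (1, 5, -3) → (-3, 5, 1)
T2 shear: y ← y + 1/2·z: (0, -4, 0) → (0, -4, 0); (-3, 5, 1) → (-3, 11/2, 1)
T3 scale by (1/2, 2, 3/2): (0, -4, 0) → (0, -8, 0); (-3, 11/2, 1) → (-3/2, 11, 3/2)
T4 translate by (1, 2, -6): (0, -8, 0) → (1, -6, -6); (-3/2, 11, 3/2) → (-1/2, 13, -9/2)
T5 scale by (2, 2, 1): (1, -6, -6) → (2, -12, -6); (-1/2, 13, -9/2) → (-1, 26, -9/2)
T6 translate by (0, -2, -5): (2, -12, -6) → (2, -14, -11); (-1, 26, -9/2) → (-1, 24, -19/2)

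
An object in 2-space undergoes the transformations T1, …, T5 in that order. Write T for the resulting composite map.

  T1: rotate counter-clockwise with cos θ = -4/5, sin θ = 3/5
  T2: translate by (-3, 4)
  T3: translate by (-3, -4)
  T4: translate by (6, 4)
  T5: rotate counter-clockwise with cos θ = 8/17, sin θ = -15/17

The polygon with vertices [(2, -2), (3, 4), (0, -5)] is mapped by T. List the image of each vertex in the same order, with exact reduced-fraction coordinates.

image vertices: (494/85, 302/85), (3/85, 464/85), (144/17, 19/17)

T1 rotate counter-clockwise with cos θ = -4/5, sin θ = 3/5: (2, -2) → (-2/5, 14/5); (3, 4) → (-24/5, -7/5); (0, -5) → (3, 4)
T2 translate by (-3, 4): (-2/5, 14/5) → (-17/5, 34/5); (-24/5, -7/5) → (-39/5, 13/5); (3, 4) → (0, 8)
T3 translate by (-3, -4): (-17/5, 34/5) → (-32/5, 14/5); (-39/5, 13/5) → (-54/5, -7/5); (0, 8) → (-3, 4)
T4 translate by (6, 4): (-32/5, 14/5) → (-2/5, 34/5); (-54/5, -7/5) → (-24/5, 13/5); (-3, 4) → (3, 8)
T5 rotate counter-clockwise with cos θ = 8/17, sin θ = -15/17: (-2/5, 34/5) → (494/85, 302/85); (-24/5, 13/5) → (3/85, 464/85); (3, 8) → (144/17, 19/17)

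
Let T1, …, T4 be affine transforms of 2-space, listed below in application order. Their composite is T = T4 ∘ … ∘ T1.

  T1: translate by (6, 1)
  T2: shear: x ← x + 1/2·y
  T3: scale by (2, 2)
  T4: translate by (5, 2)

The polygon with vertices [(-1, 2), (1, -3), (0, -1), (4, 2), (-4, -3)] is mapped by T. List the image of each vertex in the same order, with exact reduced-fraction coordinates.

image vertices: (18, 8), (17, -2), (17, 2), (28, 8), (7, -2)

T1 translate by (6, 1): (-1, 2) → (5, 3); (1, -3) → (7, -2); (0, -1) → (6, 0); (4, 2) → (10, 3); (-4, -3) → (2, -2)
T2 shear: x ← x + 1/2·y: (5, 3) → (13/2, 3); (7, -2) → (6, -2); (6, 0) → (6, 0); (10, 3) → (23/2, 3); (2, -2) → (1, -2)
T3 scale by (2, 2): (13/2, 3) → (13, 6); (6, -2) → (12, -4); (6, 0) → (12, 0); (23/2, 3) → (23, 6); (1, -2) → (2, -4)
T4 translate by (5, 2): (13, 6) → (18, 8); (12, -4) → (17, -2); (12, 0) → (17, 2); (23, 6) → (28, 8); (2, -4) → (7, -2)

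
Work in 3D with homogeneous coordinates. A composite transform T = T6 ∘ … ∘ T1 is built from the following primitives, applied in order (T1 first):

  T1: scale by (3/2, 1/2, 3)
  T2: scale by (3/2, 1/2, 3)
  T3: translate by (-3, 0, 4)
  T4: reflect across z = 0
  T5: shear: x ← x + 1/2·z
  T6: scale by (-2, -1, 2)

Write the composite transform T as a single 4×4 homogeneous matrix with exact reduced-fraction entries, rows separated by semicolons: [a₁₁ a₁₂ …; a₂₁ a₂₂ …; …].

T = [-9/2 0 9 10; 0 -1/4 0 0; 0 0 -18 -8; 0 0 0 1]

T1 = [3/2 0 0 0; 0 1/2 0 0; 0 0 3 0; 0 0 0 1]
T2·T1 = [9/4 0 0 0; 0 1/4 0 0; 0 0 9 0; 0 0 0 1]
T3·…·T1 = [9/4 0 0 -3; 0 1/4 0 0; 0 0 9 4; 0 0 0 1]
T4·…·T1 = [9/4 0 0 -3; 0 1/4 0 0; 0 0 -9 -4; 0 0 0 1]
T5·…·T1 = [9/4 0 -9/2 -5; 0 1/4 0 0; 0 0 -9 -4; 0 0 0 1]
T6·…·T1 = [-9/2 0 9 10; 0 -1/4 0 0; 0 0 -18 -8; 0 0 0 1]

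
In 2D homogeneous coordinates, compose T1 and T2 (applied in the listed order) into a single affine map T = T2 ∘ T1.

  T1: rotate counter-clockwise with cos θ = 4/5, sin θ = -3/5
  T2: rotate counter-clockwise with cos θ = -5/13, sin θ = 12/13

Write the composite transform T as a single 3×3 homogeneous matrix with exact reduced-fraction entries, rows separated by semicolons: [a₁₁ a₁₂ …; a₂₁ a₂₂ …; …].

T1 = [4/5 3/5 0; -3/5 4/5 0; 0 0 1]
T2·T1 = [16/65 -63/65 0; 63/65 16/65 0; 0 0 1]

T = [16/65 -63/65 0; 63/65 16/65 0; 0 0 1]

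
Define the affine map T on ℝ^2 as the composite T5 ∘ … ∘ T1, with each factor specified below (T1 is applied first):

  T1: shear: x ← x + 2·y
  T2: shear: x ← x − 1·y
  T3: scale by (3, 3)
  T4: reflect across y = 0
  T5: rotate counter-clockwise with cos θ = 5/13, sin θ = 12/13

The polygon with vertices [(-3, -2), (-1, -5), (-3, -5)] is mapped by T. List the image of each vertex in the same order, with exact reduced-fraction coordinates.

image vertices: (-147/13, -150/13), (-270/13, -141/13), (-300/13, -213/13)

T1 shear: x ← x + 2·y: (-3, -2) → (-7, -2); (-1, -5) → (-11, -5); (-3, -5) → (-13, -5)
T2 shear: x ← x − 1·y: (-7, -2) → (-5, -2); (-11, -5) → (-6, -5); (-13, -5) → (-8, -5)
T3 scale by (3, 3): (-5, -2) → (-15, -6); (-6, -5) → (-18, -15); (-8, -5) → (-24, -15)
T4 reflect across y = 0: (-15, -6) → (-15, 6); (-18, -15) → (-18, 15); (-24, -15) → (-24, 15)
T5 rotate counter-clockwise with cos θ = 5/13, sin θ = 12/13: (-15, 6) → (-147/13, -150/13); (-18, 15) → (-270/13, -141/13); (-24, 15) → (-300/13, -213/13)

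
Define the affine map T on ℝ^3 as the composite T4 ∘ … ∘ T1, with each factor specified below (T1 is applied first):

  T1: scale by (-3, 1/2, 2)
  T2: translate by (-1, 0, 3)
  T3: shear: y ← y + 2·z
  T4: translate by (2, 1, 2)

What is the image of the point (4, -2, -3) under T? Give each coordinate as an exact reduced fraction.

T(p) = (-11, -6, -1)

T1 scale by (-3, 1/2, 2): (4, -2, -3) → (-12, -1, -6)
T2 translate by (-1, 0, 3): (-12, -1, -6) → (-13, -1, -3)
T3 shear: y ← y + 2·z: (-13, -1, -3) → (-13, -7, -3)
T4 translate by (2, 1, 2): (-13, -7, -3) → (-11, -6, -1)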